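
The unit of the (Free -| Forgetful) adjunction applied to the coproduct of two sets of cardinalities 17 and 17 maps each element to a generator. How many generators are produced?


The unit eta_X: X -> U(F(X)) of the Free-Forgetful adjunction
maps each element of X to a generator of F(X). For X = S + T (disjoint
union in Set), |S + T| = |S| + |T|.
Total mappings = 17 + 17 = 34.

34


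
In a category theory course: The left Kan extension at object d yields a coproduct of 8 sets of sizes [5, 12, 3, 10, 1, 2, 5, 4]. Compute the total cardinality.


Pointwise, the left Kan extension (Lan_F H)(d) is the colimit, indexed
by the comma category (F downarrow d), of H composed with the
projection (F downarrow d) -> C. Here that colimit is given
as a coproduct (disjoint union) of sets, so its cardinality is the
sum of the sizes of the summands.
Coproduct of sets with sizes: 5 + 12 + 3 + 10 + 1 + 2 + 5 + 4
= 42

42


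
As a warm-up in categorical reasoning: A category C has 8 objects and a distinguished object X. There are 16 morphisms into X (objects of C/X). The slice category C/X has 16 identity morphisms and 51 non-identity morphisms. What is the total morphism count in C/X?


In the slice category C/X, objects are morphisms to X.
Identity morphisms: 16 (one per object of C/X).
Non-identity morphisms: 51.
Total = 16 + 51 = 67

67


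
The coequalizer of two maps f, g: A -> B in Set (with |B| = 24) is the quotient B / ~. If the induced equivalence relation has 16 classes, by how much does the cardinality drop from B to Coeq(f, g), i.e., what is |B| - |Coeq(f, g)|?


The coequalizer Coeq(f, g) = B / ~ has one element per equivalence class.
|B| = 24, |Coeq(f, g)| = 16.
|B| - |Coeq(f, g)| = 24 - 16 = 8.

8


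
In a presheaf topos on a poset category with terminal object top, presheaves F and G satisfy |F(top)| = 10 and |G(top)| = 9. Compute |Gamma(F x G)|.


Global sections of a presheaf on a poset with terminal top satisfy
Gamma(H) ~ H(top). Presheaves admit pointwise products, so
(F x G)(top) = F(top) x G(top) (Cartesian product).
|Gamma(F x G)| = |F(top)| * |G(top)| = 10 * 9 = 90.

90


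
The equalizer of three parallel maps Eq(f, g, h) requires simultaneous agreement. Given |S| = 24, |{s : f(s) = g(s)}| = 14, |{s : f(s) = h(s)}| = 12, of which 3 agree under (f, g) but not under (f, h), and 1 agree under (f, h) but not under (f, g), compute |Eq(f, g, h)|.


Eq(f, g, h) is the triple-agreement set: points in S where all three
maps take the same value. Using inclusion-exclusion on the pairwise data:
Pair (f, g) agrees on 14 points; pair (f, h) on 12 points.
Points agreeing under (f, g) but not (f, h) = 3; under (f, h) but not (f, g) = 1.
Triple-agreement = agreement-in-(f, g) minus points that agree under (f, g) but not (f, h):
|Eq(f, g, h)| = 14 - 3 = 11
(cross-check via (f, h): 12 - 1 = 11.)

11


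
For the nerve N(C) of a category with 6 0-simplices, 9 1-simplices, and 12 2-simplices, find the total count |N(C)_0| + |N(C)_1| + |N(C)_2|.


The 2-skeleton of the nerve N(C) consists of simplices in dimensions 0, 1, 2:
  |N(C)_0| = 6 (objects)
  |N(C)_1| = 9 (morphisms)
  |N(C)_2| = 12 (composable pairs)
Total = 6 + 9 + 12 = 27

27


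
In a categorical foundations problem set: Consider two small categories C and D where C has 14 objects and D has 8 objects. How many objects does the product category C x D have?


The product category C x D has objects that are pairs (c, d).
Number of pairs = |Ob(C)| * |Ob(D)| = 14 * 8 = 112

112


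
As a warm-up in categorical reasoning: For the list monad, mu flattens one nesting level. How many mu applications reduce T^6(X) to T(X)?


Each application of mu: T^2 -> T removes one layer of nesting.
Starting at depth 6 (i.e., T^6(X)), we need to reach T(X).
Number of mu applications = 6 - 1 = 5

5


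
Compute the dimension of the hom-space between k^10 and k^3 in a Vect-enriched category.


In Vect-enriched categories, Hom(k^n, k^m) is the space of m x n matrices.
dim(Hom(k^10, k^3)) = 3 * 10 = 30

30


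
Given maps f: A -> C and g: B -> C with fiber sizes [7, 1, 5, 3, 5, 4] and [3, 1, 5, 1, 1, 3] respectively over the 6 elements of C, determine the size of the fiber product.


The pullback A x_C B consists of pairs (a, b) with f(a) = g(b).
For each element c in C, the fiber product has |f^-1(c)| * |g^-1(c)| elements.
Summing over C: 7 * 3 + 1 * 1 + 5 * 5 + 3 * 1 + 5 * 1 + 4 * 3
= 21 + 1 + 25 + 3 + 5 + 12 = 67

67


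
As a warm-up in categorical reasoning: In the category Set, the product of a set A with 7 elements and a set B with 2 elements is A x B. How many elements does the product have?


In Set, the product A x B is the Cartesian product.
By the universal property, |A x B| = |A| * |B|.
|A x B| = 7 * 2 = 14

14


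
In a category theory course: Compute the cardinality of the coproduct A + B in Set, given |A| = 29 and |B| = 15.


In Set, the coproduct A + B is the disjoint union.
|A + B| = |A| + |B| = 29 + 15 = 44

44


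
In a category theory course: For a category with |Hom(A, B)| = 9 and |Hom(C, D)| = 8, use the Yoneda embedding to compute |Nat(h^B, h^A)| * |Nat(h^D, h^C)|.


By the Yoneda lemma, Nat(h^B, h^A) is isomorphic to Hom(A, B),
so |Nat(h^B, h^A)| = |Hom(A, B)| and |Nat(h^D, h^C)| = |Hom(C, D)|.
|Hom(A, B)| = 9, |Hom(C, D)| = 8.
|Nat(h^B, h^A) x Nat(h^D, h^C)| = 9 * 8 = 72

72


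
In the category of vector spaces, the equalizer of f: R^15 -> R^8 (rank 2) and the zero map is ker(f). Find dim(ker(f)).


The equalizer of f and the zero map is ker(f).
By the rank-nullity theorem: dim(ker(f)) = dim(domain) - rank(f).
dim(ker(f)) = 15 - 2 = 13

13


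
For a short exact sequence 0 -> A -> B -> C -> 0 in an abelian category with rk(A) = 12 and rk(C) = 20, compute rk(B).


For a short exact sequence 0 -> A -> B -> C -> 0,
rank is additive: rank(B) = rank(A) + rank(C).
rank(B) = 12 + 20 = 32

32


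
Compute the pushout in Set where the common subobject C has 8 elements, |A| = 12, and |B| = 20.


The pushout A +_C B identifies the images of C in A and B.
|A +_C B| = |A| + |B| - |C| (for injections).
= 12 + 20 - 8 = 24

24


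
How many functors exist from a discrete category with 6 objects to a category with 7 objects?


A functor from a discrete category C to D is determined by
where each object maps. Each of the 6 objects of C can map
to any of the 7 objects of D independently.
Number of functors = 7^6 = 117649

117649


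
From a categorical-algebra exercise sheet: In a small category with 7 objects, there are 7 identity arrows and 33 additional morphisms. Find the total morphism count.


Each object has an identity morphism, giving 7 identities.
Adding the 33 non-identity morphisms:
Total = 7 + 33 = 40

40


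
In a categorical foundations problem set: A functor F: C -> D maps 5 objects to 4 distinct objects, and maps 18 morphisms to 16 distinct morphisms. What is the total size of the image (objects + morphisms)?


The image of F consists of distinct objects and distinct morphisms.
|Im(F)| on objects = 4
|Im(F)| on morphisms = 16
Total image cardinality = 4 + 16 = 20

20


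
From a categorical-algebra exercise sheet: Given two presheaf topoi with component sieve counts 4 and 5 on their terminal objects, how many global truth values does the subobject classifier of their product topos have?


In a product of presheaf topoi E_1 x E_2, the subobject classifier
is Omega = Omega_1 x Omega_2 (componentwise), so
|Omega(top)| = |Omega_1(top_1)| * |Omega_2(top_2)|.
= 4 * 5 = 20.

20


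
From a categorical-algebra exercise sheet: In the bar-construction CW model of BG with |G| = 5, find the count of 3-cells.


In the bar-construction CW model of BG, the n-cells are indexed by
n-tuples [g_1|...|g_n] of non-identity elements of G (degenerate
simplices with some g_i = e do not contribute cells), so there are
(|G| - 1)^n n-cells.
For dim = 3 with |G| = 5:
cells = (5 - 1)^3 = 4^3 = 64

64


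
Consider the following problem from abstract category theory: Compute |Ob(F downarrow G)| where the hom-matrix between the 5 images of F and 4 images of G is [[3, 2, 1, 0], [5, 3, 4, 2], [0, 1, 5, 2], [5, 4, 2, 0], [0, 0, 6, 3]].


Objects of (F downarrow G) are triples (a, b, h: F(a)->G(b)).
The count equals the sum of all entries in the hom-matrix.
sum(row 0) = 6
sum(row 1) = 14
sum(row 2) = 8
sum(row 3) = 11
sum(row 4) = 9
Grand total = 48

48


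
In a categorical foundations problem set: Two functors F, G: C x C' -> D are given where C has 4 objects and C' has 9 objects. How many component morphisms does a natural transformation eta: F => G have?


A natural transformation eta: F => G assigns one component morphism per
object of the domain category.
The domain is the product category C x C', so
|Ob(C x C')| = |Ob(C)| * |Ob(C')| = 4 * 9 = 36.
Therefore eta has 36 component morphisms.

36


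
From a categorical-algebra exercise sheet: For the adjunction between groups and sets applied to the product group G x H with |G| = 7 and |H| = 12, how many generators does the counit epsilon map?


The counit epsilon_K: F(U(K)) -> K of the Free-Forgetful adjunction
maps |K| generators of F(U(K)) into K. For K = G x H (the product group),
|G x H| = |G| * |H|.
Total generators mapped = 7 * 12 = 84.

84


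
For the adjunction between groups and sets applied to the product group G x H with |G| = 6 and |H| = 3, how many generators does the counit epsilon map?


The counit epsilon_K: F(U(K)) -> K of the Free-Forgetful adjunction
maps |K| generators of F(U(K)) into K. For K = G x H (the product group),
|G x H| = |G| * |H|.
Total generators mapped = 6 * 3 = 18.

18


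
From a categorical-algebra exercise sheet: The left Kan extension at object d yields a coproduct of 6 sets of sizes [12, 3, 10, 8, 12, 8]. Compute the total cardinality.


Pointwise, the left Kan extension (Lan_F H)(d) is the colimit, indexed
by the comma category (F downarrow d), of H composed with the
projection (F downarrow d) -> C. Here that colimit is given
as a coproduct (disjoint union) of sets, so its cardinality is the
sum of the sizes of the summands.
Coproduct of sets with sizes: 12 + 3 + 10 + 8 + 12 + 8
= 53

53


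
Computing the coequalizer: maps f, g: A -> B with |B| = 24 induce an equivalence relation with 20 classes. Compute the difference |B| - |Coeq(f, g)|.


The coequalizer Coeq(f, g) = B / ~ has one element per equivalence class.
|B| = 24, |Coeq(f, g)| = 20.
|B| - |Coeq(f, g)| = 24 - 20 = 4.

4


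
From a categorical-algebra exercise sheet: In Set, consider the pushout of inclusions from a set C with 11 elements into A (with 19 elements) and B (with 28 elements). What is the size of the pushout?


The pushout A +_C B identifies the images of C in A and B.
|A +_C B| = |A| + |B| - |C| (for injections).
= 19 + 28 - 11 = 36

36


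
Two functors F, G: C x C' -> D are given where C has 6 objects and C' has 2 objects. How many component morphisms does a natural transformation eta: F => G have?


A natural transformation eta: F => G assigns one component morphism per
object of the domain category.
The domain is the product category C x C', so
|Ob(C x C')| = |Ob(C)| * |Ob(C')| = 6 * 2 = 12.
Therefore eta has 12 component morphisms.

12


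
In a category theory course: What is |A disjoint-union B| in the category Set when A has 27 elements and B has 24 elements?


In Set, the coproduct A + B is the disjoint union.
|A + B| = |A| + |B| = 27 + 24 = 51

51


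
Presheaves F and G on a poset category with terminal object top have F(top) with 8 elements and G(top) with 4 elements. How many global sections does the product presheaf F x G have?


Global sections of a presheaf on a poset with terminal top satisfy
Gamma(H) ~ H(top). Presheaves admit pointwise products, so
(F x G)(top) = F(top) x G(top) (Cartesian product).
|Gamma(F x G)| = |F(top)| * |G(top)| = 8 * 4 = 32.

32


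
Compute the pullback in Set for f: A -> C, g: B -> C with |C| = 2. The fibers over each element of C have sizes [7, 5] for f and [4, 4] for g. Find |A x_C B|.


The pullback A x_C B consists of pairs (a, b) with f(a) = g(b).
For each element c in C, the fiber product has |f^-1(c)| * |g^-1(c)| elements.
Summing over C: 7 * 4 + 5 * 4
= 28 + 20 = 48

48


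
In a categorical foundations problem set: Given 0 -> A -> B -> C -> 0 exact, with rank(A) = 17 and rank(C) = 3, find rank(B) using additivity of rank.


For a short exact sequence 0 -> A -> B -> C -> 0,
rank is additive: rank(B) = rank(A) + rank(C).
rank(B) = 17 + 3 = 20

20


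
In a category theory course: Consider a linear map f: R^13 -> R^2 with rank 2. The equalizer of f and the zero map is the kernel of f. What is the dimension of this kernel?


The equalizer of f and the zero map is ker(f).
By the rank-nullity theorem: dim(ker(f)) = dim(domain) - rank(f).
dim(ker(f)) = 13 - 2 = 11

11


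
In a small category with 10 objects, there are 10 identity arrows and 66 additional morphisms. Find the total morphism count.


Each object has an identity morphism, giving 10 identities.
Adding the 66 non-identity morphisms:
Total = 10 + 66 = 76

76


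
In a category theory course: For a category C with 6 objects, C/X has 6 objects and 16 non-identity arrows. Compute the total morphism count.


In the slice category C/X, objects are morphisms to X.
Identity morphisms: 6 (one per object of C/X).
Non-identity morphisms: 16.
Total = 6 + 16 = 22

22


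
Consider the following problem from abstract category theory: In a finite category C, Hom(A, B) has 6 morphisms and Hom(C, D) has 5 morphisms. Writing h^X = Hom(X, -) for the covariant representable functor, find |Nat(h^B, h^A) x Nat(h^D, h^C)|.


By the Yoneda lemma, Nat(h^B, h^A) is isomorphic to Hom(A, B),
so |Nat(h^B, h^A)| = |Hom(A, B)| and |Nat(h^D, h^C)| = |Hom(C, D)|.
|Hom(A, B)| = 6, |Hom(C, D)| = 5.
|Nat(h^B, h^A) x Nat(h^D, h^C)| = 6 * 5 = 30

30


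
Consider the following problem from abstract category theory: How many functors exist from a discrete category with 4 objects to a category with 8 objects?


A functor from a discrete category C to D is determined by
where each object maps. Each of the 4 objects of C can map
to any of the 8 objects of D independently.
Number of functors = 8^4 = 4096

4096


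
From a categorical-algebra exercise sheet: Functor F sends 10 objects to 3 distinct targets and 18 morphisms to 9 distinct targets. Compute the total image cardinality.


The image of F consists of distinct objects and distinct morphisms.
|Im(F)| on objects = 3
|Im(F)| on morphisms = 9
Total image cardinality = 3 + 9 = 12

12


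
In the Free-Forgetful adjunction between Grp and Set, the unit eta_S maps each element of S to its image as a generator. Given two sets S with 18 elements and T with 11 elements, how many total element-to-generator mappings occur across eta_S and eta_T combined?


The unit eta_X: X -> U(F(X)) of the Free-Forgetful adjunction
maps each element of X to a generator of F(X). For X = S + T (disjoint
union in Set), |S + T| = |S| + |T|.
Total mappings = 18 + 11 = 29.

29


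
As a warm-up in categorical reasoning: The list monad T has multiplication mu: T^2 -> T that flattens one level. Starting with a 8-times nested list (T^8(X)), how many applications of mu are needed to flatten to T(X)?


Each application of mu: T^2 -> T removes one layer of nesting.
Starting at depth 8 (i.e., T^8(X)), we need to reach T(X).
Number of mu applications = 8 - 1 = 7

7


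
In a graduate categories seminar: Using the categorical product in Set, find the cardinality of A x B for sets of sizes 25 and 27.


In Set, the product A x B is the Cartesian product.
By the universal property, |A x B| = |A| * |B|.
|A x B| = 25 * 27 = 675

675


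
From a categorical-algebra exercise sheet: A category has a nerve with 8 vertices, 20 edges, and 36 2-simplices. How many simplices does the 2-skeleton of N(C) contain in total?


The 2-skeleton of the nerve N(C) consists of simplices in dimensions 0, 1, 2:
  |N(C)_0| = 8 (objects)
  |N(C)_1| = 20 (morphisms)
  |N(C)_2| = 36 (composable pairs)
Total = 8 + 20 + 36 = 64

64


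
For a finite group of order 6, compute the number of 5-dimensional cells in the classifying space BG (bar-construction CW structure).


In the bar-construction CW model of BG, the n-cells are indexed by
n-tuples [g_1|...|g_n] of non-identity elements of G (degenerate
simplices with some g_i = e do not contribute cells), so there are
(|G| - 1)^n n-cells.
For dim = 5 with |G| = 6:
cells = (6 - 1)^5 = 5^5 = 3125

3125


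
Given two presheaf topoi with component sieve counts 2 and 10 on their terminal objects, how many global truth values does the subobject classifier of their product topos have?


In a product of presheaf topoi E_1 x E_2, the subobject classifier
is Omega = Omega_1 x Omega_2 (componentwise), so
|Omega(top)| = |Omega_1(top_1)| * |Omega_2(top_2)|.
= 2 * 10 = 20.

20


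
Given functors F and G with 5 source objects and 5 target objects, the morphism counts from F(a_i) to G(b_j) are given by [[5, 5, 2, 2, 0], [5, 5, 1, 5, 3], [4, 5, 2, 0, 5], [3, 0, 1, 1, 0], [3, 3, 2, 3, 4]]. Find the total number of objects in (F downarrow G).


Objects of (F downarrow G) are triples (a, b, h: F(a)->G(b)).
The count equals the sum of all entries in the hom-matrix.
sum(row 0) = 14
sum(row 1) = 19
sum(row 2) = 16
sum(row 3) = 5
sum(row 4) = 15
Grand total = 69

69


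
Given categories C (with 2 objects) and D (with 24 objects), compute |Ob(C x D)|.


The product category C x D has objects that are pairs (c, d).
Number of pairs = |Ob(C)| * |Ob(D)| = 2 * 24 = 48

48


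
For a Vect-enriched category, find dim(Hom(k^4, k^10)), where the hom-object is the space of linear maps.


In Vect-enriched categories, Hom(k^n, k^m) is the space of m x n matrices.
dim(Hom(k^4, k^10)) = 10 * 4 = 40

40


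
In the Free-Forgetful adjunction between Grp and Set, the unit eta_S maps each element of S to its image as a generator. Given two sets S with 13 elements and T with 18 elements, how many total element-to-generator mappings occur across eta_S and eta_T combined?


The unit eta_X: X -> U(F(X)) of the Free-Forgetful adjunction
maps each element of X to a generator of F(X). For X = S + T (disjoint
union in Set), |S + T| = |S| + |T|.
Total mappings = 13 + 18 = 31.

31


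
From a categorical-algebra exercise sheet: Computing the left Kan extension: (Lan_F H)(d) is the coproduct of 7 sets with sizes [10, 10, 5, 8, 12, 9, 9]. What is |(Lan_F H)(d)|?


Pointwise, the left Kan extension (Lan_F H)(d) is the colimit, indexed
by the comma category (F downarrow d), of H composed with the
projection (F downarrow d) -> C. Here that colimit is given
as a coproduct (disjoint union) of sets, so its cardinality is the
sum of the sizes of the summands.
Coproduct of sets with sizes: 10 + 10 + 5 + 8 + 12 + 9 + 9
= 63

63


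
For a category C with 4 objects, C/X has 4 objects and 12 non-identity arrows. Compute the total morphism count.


In the slice category C/X, objects are morphisms to X.
Identity morphisms: 4 (one per object of C/X).
Non-identity morphisms: 12.
Total = 4 + 12 = 16

16


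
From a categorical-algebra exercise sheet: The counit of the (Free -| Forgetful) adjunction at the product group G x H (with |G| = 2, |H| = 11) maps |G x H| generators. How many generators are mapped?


The counit epsilon_K: F(U(K)) -> K of the Free-Forgetful adjunction
maps |K| generators of F(U(K)) into K. For K = G x H (the product group),
|G x H| = |G| * |H|.
Total generators mapped = 2 * 11 = 22.

22


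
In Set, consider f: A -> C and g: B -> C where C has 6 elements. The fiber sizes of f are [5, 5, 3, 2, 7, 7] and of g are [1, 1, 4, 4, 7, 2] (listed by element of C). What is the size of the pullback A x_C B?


The pullback A x_C B consists of pairs (a, b) with f(a) = g(b).
For each element c in C, the fiber product has |f^-1(c)| * |g^-1(c)| elements.
Summing over C: 5 * 1 + 5 * 1 + 3 * 4 + 2 * 4 + 7 * 7 + 7 * 2
= 5 + 5 + 12 + 8 + 49 + 14 = 93

93


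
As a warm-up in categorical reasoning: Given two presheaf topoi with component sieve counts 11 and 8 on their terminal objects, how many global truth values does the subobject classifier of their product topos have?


In a product of presheaf topoi E_1 x E_2, the subobject classifier
is Omega = Omega_1 x Omega_2 (componentwise), so
|Omega(top)| = |Omega_1(top_1)| * |Omega_2(top_2)|.
= 11 * 8 = 88.

88


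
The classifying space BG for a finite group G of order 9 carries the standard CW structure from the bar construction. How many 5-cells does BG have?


In the bar-construction CW model of BG, the n-cells are indexed by
n-tuples [g_1|...|g_n] of non-identity elements of G (degenerate
simplices with some g_i = e do not contribute cells), so there are
(|G| - 1)^n n-cells.
For dim = 5 with |G| = 9:
cells = (9 - 1)^5 = 8^5 = 32768

32768


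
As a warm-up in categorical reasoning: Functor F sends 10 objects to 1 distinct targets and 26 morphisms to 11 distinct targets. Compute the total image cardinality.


The image of F consists of distinct objects and distinct morphisms.
|Im(F)| on objects = 1
|Im(F)| on morphisms = 11
Total image cardinality = 1 + 11 = 12

12


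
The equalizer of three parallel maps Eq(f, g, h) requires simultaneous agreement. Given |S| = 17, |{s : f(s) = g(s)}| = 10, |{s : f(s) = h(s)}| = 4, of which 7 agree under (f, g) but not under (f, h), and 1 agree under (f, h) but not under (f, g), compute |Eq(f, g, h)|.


Eq(f, g, h) is the triple-agreement set: points in S where all three
maps take the same value. Using inclusion-exclusion on the pairwise data:
Pair (f, g) agrees on 10 points; pair (f, h) on 4 points.
Points agreeing under (f, g) but not (f, h) = 7; under (f, h) but not (f, g) = 1.
Triple-agreement = agreement-in-(f, g) minus points that agree under (f, g) but not (f, h):
|Eq(f, g, h)| = 10 - 7 = 3
(cross-check via (f, h): 4 - 1 = 3.)

3


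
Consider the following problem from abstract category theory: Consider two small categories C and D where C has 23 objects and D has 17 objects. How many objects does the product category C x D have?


The product category C x D has objects that are pairs (c, d).
Number of pairs = |Ob(C)| * |Ob(D)| = 23 * 17 = 391

391


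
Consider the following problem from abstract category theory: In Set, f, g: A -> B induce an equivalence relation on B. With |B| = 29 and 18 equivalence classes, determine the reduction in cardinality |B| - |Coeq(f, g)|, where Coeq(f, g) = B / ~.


The coequalizer Coeq(f, g) = B / ~ has one element per equivalence class.
|B| = 29, |Coeq(f, g)| = 18.
|B| - |Coeq(f, g)| = 29 - 18 = 11.

11


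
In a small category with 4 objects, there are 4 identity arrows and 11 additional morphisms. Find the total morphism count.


Each object has an identity morphism, giving 4 identities.
Adding the 11 non-identity morphisms:
Total = 4 + 11 = 15

15


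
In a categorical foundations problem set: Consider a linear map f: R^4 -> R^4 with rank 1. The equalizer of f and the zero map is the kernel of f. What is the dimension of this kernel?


The equalizer of f and the zero map is ker(f).
By the rank-nullity theorem: dim(ker(f)) = dim(domain) - rank(f).
dim(ker(f)) = 4 - 1 = 3

3


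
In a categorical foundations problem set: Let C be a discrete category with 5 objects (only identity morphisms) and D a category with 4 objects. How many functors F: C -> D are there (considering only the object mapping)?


A functor from a discrete category C to D is determined by
where each object maps. Each of the 5 objects of C can map
to any of the 4 objects of D independently.
Number of functors = 4^5 = 1024

1024


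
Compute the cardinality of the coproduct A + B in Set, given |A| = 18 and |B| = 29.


In Set, the coproduct A + B is the disjoint union.
|A + B| = |A| + |B| = 18 + 29 = 47

47


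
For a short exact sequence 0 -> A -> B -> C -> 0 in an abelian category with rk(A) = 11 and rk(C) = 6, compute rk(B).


For a short exact sequence 0 -> A -> B -> C -> 0,
rank is additive: rank(B) = rank(A) + rank(C).
rank(B) = 11 + 6 = 17

17


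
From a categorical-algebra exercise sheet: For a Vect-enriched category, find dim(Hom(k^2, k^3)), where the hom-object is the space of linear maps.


In Vect-enriched categories, Hom(k^n, k^m) is the space of m x n matrices.
dim(Hom(k^2, k^3)) = 3 * 2 = 6

6


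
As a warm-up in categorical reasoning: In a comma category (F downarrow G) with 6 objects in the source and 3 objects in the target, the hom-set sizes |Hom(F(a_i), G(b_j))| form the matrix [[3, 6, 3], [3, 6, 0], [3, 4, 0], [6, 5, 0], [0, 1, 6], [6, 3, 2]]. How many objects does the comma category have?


Objects of (F downarrow G) are triples (a, b, h: F(a)->G(b)).
The count equals the sum of all entries in the hom-matrix.
sum(row 0) = 12
sum(row 1) = 9
sum(row 2) = 7
sum(row 3) = 11
sum(row 4) = 7
sum(row 5) = 11
Grand total = 57

57


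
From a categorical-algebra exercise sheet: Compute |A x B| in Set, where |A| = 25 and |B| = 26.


In Set, the product A x B is the Cartesian product.
By the universal property, |A x B| = |A| * |B|.
|A x B| = 25 * 26 = 650

650


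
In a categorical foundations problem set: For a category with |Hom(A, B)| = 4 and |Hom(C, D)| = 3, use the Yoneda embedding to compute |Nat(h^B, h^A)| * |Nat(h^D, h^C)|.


By the Yoneda lemma, Nat(h^B, h^A) is isomorphic to Hom(A, B),
so |Nat(h^B, h^A)| = |Hom(A, B)| and |Nat(h^D, h^C)| = |Hom(C, D)|.
|Hom(A, B)| = 4, |Hom(C, D)| = 3.
|Nat(h^B, h^A) x Nat(h^D, h^C)| = 4 * 3 = 12

12


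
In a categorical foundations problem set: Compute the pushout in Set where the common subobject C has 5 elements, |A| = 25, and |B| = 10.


The pushout A +_C B identifies the images of C in A and B.
|A +_C B| = |A| + |B| - |C| (for injections).
= 25 + 10 - 5 = 30

30


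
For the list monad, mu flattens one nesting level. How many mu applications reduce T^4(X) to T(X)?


Each application of mu: T^2 -> T removes one layer of nesting.
Starting at depth 4 (i.e., T^4(X)), we need to reach T(X).
Number of mu applications = 4 - 1 = 3

3


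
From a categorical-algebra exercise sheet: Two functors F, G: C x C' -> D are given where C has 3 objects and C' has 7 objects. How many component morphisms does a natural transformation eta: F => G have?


A natural transformation eta: F => G assigns one component morphism per
object of the domain category.
The domain is the product category C x C', so
|Ob(C x C')| = |Ob(C)| * |Ob(C')| = 3 * 7 = 21.
Therefore eta has 21 component morphisms.

21


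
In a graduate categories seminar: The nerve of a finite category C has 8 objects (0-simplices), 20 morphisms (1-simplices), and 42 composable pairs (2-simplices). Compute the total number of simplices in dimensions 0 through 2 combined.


The 2-skeleton of the nerve N(C) consists of simplices in dimensions 0, 1, 2:
  |N(C)_0| = 8 (objects)
  |N(C)_1| = 20 (morphisms)
  |N(C)_2| = 42 (composable pairs)
Total = 8 + 20 + 42 = 70

70


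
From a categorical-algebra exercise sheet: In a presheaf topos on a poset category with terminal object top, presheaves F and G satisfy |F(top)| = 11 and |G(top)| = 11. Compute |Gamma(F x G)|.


Global sections of a presheaf on a poset with terminal top satisfy
Gamma(H) ~ H(top). Presheaves admit pointwise products, so
(F x G)(top) = F(top) x G(top) (Cartesian product).
|Gamma(F x G)| = |F(top)| * |G(top)| = 11 * 11 = 121.

121


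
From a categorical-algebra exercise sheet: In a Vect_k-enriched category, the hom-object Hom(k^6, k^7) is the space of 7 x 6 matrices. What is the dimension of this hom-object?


In Vect-enriched categories, Hom(k^n, k^m) is the space of m x n matrices.
dim(Hom(k^6, k^7)) = 7 * 6 = 42

42


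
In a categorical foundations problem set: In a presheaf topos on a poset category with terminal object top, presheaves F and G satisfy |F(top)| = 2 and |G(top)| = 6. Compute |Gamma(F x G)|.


Global sections of a presheaf on a poset with terminal top satisfy
Gamma(H) ~ H(top). Presheaves admit pointwise products, so
(F x G)(top) = F(top) x G(top) (Cartesian product).
|Gamma(F x G)| = |F(top)| * |G(top)| = 2 * 6 = 12.

12


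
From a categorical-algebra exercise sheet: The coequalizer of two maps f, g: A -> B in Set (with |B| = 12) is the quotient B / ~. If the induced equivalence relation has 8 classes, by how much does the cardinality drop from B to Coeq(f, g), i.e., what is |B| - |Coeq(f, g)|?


The coequalizer Coeq(f, g) = B / ~ has one element per equivalence class.
|B| = 12, |Coeq(f, g)| = 8.
|B| - |Coeq(f, g)| = 12 - 8 = 4.

4


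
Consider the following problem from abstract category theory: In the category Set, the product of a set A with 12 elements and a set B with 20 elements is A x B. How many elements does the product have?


In Set, the product A x B is the Cartesian product.
By the universal property, |A x B| = |A| * |B|.
|A x B| = 12 * 20 = 240

240


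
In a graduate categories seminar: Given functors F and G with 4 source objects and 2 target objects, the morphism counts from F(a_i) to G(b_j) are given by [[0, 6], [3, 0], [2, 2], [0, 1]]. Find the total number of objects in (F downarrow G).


Objects of (F downarrow G) are triples (a, b, h: F(a)->G(b)).
The count equals the sum of all entries in the hom-matrix.
sum(row 0) = 6
sum(row 1) = 3
sum(row 2) = 4
sum(row 3) = 1
Grand total = 14

14


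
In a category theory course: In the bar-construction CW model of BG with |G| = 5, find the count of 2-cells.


In the bar-construction CW model of BG, the n-cells are indexed by
n-tuples [g_1|...|g_n] of non-identity elements of G (degenerate
simplices with some g_i = e do not contribute cells), so there are
(|G| - 1)^n n-cells.
For dim = 2 with |G| = 5:
cells = (5 - 1)^2 = 4^2 = 16

16


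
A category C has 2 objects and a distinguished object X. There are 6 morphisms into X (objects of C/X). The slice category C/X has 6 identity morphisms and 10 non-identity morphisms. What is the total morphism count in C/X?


In the slice category C/X, objects are morphisms to X.
Identity morphisms: 6 (one per object of C/X).
Non-identity morphisms: 10.
Total = 6 + 10 = 16

16


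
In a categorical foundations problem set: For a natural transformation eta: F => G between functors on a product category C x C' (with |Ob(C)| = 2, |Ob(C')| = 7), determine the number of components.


A natural transformation eta: F => G assigns one component morphism per
object of the domain category.
The domain is the product category C x C', so
|Ob(C x C')| = |Ob(C)| * |Ob(C')| = 2 * 7 = 14.
Therefore eta has 14 component morphisms.

14


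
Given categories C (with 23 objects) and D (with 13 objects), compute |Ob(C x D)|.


The product category C x D has objects that are pairs (c, d).
Number of pairs = |Ob(C)| * |Ob(D)| = 23 * 13 = 299

299


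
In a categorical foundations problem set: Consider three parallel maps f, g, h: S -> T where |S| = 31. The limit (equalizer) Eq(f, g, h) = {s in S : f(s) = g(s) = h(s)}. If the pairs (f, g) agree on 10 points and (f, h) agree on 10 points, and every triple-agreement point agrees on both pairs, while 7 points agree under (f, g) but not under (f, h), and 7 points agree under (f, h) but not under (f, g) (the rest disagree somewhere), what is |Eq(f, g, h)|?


Eq(f, g, h) is the triple-agreement set: points in S where all three
maps take the same value. Using inclusion-exclusion on the pairwise data:
Pair (f, g) agrees on 10 points; pair (f, h) on 10 points.
Points agreeing under (f, g) but not (f, h) = 7; under (f, h) but not (f, g) = 7.
Triple-agreement = agreement-in-(f, g) minus points that agree under (f, g) but not (f, h):
|Eq(f, g, h)| = 10 - 7 = 3
(cross-check via (f, h): 10 - 7 = 3.)

3


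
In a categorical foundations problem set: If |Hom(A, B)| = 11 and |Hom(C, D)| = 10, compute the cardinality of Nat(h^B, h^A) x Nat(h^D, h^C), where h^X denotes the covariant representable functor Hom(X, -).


By the Yoneda lemma, Nat(h^B, h^A) is isomorphic to Hom(A, B),
so |Nat(h^B, h^A)| = |Hom(A, B)| and |Nat(h^D, h^C)| = |Hom(C, D)|.
|Hom(A, B)| = 11, |Hom(C, D)| = 10.
|Nat(h^B, h^A) x Nat(h^D, h^C)| = 11 * 10 = 110

110


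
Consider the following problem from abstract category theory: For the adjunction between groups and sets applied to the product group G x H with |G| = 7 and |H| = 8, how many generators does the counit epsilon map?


The counit epsilon_K: F(U(K)) -> K of the Free-Forgetful adjunction
maps |K| generators of F(U(K)) into K. For K = G x H (the product group),
|G x H| = |G| * |H|.
Total generators mapped = 7 * 8 = 56.

56


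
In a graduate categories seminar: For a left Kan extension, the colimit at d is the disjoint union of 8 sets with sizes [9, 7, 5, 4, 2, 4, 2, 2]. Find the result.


Pointwise, the left Kan extension (Lan_F H)(d) is the colimit, indexed
by the comma category (F downarrow d), of H composed with the
projection (F downarrow d) -> C. Here that colimit is given
as a coproduct (disjoint union) of sets, so its cardinality is the
sum of the sizes of the summands.
Coproduct of sets with sizes: 9 + 7 + 5 + 4 + 2 + 4 + 2 + 2
= 35

35


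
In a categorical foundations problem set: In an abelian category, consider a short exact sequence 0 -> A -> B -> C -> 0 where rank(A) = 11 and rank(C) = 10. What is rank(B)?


For a short exact sequence 0 -> A -> B -> C -> 0,
rank is additive: rank(B) = rank(A) + rank(C).
rank(B) = 11 + 10 = 21

21


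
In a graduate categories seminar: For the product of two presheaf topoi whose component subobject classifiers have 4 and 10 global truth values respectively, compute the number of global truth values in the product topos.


In a product of presheaf topoi E_1 x E_2, the subobject classifier
is Omega = Omega_1 x Omega_2 (componentwise), so
|Omega(top)| = |Omega_1(top_1)| * |Omega_2(top_2)|.
= 4 * 10 = 40.

40


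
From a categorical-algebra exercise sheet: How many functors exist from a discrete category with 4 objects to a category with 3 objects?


A functor from a discrete category C to D is determined by
where each object maps. Each of the 4 objects of C can map
to any of the 3 objects of D independently.
Number of functors = 3^4 = 81

81


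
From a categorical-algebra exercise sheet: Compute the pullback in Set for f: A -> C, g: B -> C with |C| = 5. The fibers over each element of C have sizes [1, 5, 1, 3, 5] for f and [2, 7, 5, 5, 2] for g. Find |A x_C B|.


The pullback A x_C B consists of pairs (a, b) with f(a) = g(b).
For each element c in C, the fiber product has |f^-1(c)| * |g^-1(c)| elements.
Summing over C: 1 * 2 + 5 * 7 + 1 * 5 + 3 * 5 + 5 * 2
= 2 + 35 + 5 + 15 + 10 = 67

67


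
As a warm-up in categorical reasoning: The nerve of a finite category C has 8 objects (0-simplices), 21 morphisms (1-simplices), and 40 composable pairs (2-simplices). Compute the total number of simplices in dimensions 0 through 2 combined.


The 2-skeleton of the nerve N(C) consists of simplices in dimensions 0, 1, 2:
  |N(C)_0| = 8 (objects)
  |N(C)_1| = 21 (morphisms)
  |N(C)_2| = 40 (composable pairs)
Total = 8 + 21 + 40 = 69

69


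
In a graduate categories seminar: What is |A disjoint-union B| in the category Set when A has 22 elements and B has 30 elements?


In Set, the coproduct A + B is the disjoint union.
|A + B| = |A| + |B| = 22 + 30 = 52

52


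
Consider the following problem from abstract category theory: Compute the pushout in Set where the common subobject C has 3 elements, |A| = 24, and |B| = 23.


The pushout A +_C B identifies the images of C in A and B.
|A +_C B| = |A| + |B| - |C| (for injections).
= 24 + 23 - 3 = 44

44


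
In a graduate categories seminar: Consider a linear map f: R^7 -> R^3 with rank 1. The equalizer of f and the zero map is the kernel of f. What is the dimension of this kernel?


The equalizer of f and the zero map is ker(f).
By the rank-nullity theorem: dim(ker(f)) = dim(domain) - rank(f).
dim(ker(f)) = 7 - 1 = 6

6


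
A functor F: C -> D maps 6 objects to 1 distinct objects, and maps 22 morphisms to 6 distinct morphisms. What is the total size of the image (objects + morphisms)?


The image of F consists of distinct objects and distinct morphisms.
|Im(F)| on objects = 1
|Im(F)| on morphisms = 6
Total image cardinality = 1 + 6 = 7

7


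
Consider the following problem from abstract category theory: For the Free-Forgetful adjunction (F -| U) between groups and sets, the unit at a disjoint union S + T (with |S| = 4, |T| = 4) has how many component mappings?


The unit eta_X: X -> U(F(X)) of the Free-Forgetful adjunction
maps each element of X to a generator of F(X). For X = S + T (disjoint
union in Set), |S + T| = |S| + |T|.
Total mappings = 4 + 4 = 8.

8


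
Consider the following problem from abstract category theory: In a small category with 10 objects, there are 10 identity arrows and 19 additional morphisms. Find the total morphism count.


Each object has an identity morphism, giving 10 identities.
Adding the 19 non-identity morphisms:
Total = 10 + 19 = 29

29


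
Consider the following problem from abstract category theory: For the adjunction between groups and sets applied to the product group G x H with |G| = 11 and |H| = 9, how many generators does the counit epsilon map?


The counit epsilon_K: F(U(K)) -> K of the Free-Forgetful adjunction
maps |K| generators of F(U(K)) into K. For K = G x H (the product group),
|G x H| = |G| * |H|.
Total generators mapped = 11 * 9 = 99.

99


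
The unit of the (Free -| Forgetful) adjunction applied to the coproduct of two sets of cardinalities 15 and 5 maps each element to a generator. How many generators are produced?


The unit eta_X: X -> U(F(X)) of the Free-Forgetful adjunction
maps each element of X to a generator of F(X). For X = S + T (disjoint
union in Set), |S + T| = |S| + |T|.
Total mappings = 15 + 5 = 20.

20


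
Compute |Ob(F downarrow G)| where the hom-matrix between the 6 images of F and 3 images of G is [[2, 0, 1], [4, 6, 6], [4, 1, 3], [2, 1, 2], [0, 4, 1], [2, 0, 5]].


Objects of (F downarrow G) are triples (a, b, h: F(a)->G(b)).
The count equals the sum of all entries in the hom-matrix.
sum(row 0) = 3
sum(row 1) = 16
sum(row 2) = 8
sum(row 3) = 5
sum(row 4) = 5
sum(row 5) = 7
Grand total = 44

44


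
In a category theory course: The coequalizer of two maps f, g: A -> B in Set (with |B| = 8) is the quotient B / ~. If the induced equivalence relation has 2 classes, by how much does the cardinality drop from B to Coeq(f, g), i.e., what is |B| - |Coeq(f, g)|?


The coequalizer Coeq(f, g) = B / ~ has one element per equivalence class.
|B| = 8, |Coeq(f, g)| = 2.
|B| - |Coeq(f, g)| = 8 - 2 = 6.

6


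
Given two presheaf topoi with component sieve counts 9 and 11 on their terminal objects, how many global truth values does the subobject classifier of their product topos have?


In a product of presheaf topoi E_1 x E_2, the subobject classifier
is Omega = Omega_1 x Omega_2 (componentwise), so
|Omega(top)| = |Omega_1(top_1)| * |Omega_2(top_2)|.
= 9 * 11 = 99.

99


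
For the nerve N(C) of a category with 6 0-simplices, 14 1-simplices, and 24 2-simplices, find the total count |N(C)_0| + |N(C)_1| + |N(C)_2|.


The 2-skeleton of the nerve N(C) consists of simplices in dimensions 0, 1, 2:
  |N(C)_0| = 6 (objects)
  |N(C)_1| = 14 (morphisms)
  |N(C)_2| = 24 (composable pairs)
Total = 6 + 14 + 24 = 44

44


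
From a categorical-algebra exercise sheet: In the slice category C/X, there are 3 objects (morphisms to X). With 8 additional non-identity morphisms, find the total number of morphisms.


In the slice category C/X, objects are morphisms to X.
Identity morphisms: 3 (one per object of C/X).
Non-identity morphisms: 8.
Total = 3 + 8 = 11

11


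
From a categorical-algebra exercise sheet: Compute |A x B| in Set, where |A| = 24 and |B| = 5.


In Set, the product A x B is the Cartesian product.
By the universal property, |A x B| = |A| * |B|.
|A x B| = 24 * 5 = 120

120
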